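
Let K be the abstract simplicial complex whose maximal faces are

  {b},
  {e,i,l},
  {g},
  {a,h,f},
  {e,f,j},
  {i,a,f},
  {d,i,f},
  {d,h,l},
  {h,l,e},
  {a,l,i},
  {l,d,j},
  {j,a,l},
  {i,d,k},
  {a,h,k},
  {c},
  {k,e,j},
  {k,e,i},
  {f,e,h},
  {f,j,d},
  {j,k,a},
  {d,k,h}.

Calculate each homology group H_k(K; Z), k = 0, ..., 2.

H_0 ≅ Z^4,  H_1 ≅ Z^2,  H_2 ≅ Z.

We work with the vertex ordering a < b < c < d < e < f < g < h < i < j < k < l. The simplices of K, each written with vertices in increasing order, are:

  0-simplices (12): a, b, c, d, e, f, g, h, i, j, k, l
  1-simplices (27): af, ah, ai, aj, ak, al, df, dh, di, dj, dk, dl, ef, eh, ei, ej, ek, el, fh, fi, fj, hk, hl, ik, il, jk, jl
  2-simplices (18): afh, afi, ahk, ail, ajk, ajl, dfi, dfj, dhk, dhl, dik, djl, efh, efj, ehl, eik, eil, ejk

giving chain groups C_0 ≅ Z^12, C_1 ≅ Z^27, C_2 ≅ Z^18.

∂_1: C_1 → C_0 maps an edge to its endpoints' difference, ∂[p,q] = q − p. For instance
  ∂dk = k − d.
The 12×27 boundary matrix has rank 8 and Smith normal form diag(1,1,1,1,1,1,1,1).

The boundary map ∂_2: C_2 → C_1 acts by ∂[p,q,r] = [q,r] − [p,r] + [p,q]. For instance
  ∂dhk = hk − dk + dh,
  ∂dfi = fi − di + df.
The resulting 27×18 matrix has rank 17, and its Smith normal form has invariant factors (1,1,1,1,1,1,1,1,1,1,1,1,1,1,1,1,1).

From H_k ≅ ker(∂_k) / im(∂_{k+1}) we obtain:

  H_0: rank C_0 − rank ∂_1 = 12 − 8 = 4, and the invariant factors of ∂_1 are all 1, so H_0 = Z^4.
  H_1: rank ker ∂_1 − rank ∂_2 = (27 − 8) − 17 = 2, and the invariant factors of ∂_2 are all 1, so H_1 = Z^2.
  H_2: rank ker ∂_2 − rank ∂_3 = (18 − 17) − 0 = 1, and there is no ∂_3, so H_2 = Z.

As a check, the Euler characteristic is 12 − 27 + 18 = 3, which agrees with 4 − 2 + 1 = 3.
(K is a triangulation of the disjoint union of a set of 3 points and the torus T^2.)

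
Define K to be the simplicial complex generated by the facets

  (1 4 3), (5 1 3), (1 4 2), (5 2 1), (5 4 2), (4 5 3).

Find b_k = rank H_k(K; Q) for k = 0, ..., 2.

Fix the vertex order 1 < 2 < 3 < 4 < 5 and write every simplex with vertices in increasing order. Then dim K = 2 and the simplices of K are:

  0-simplices (5): [1], [2], [3], [4], [5]
  1-simplices (9): [1,2], [1,3], [1,4], [1,5], [2,4], [2,5], [3,4], [3,5], [4,5]
  2-simplices (6): [1,2,4], [1,2,5], [1,3,4], [1,3,5], [2,4,5], [3,4,5]

Hence C_0 ≅ Z^5, C_1 ≅ Z^9, C_2 ≅ Z^6.

The boundary map ∂_1: C_1 → C_0 sends each edge [p,q] (with p < q) to q − p. For instance
  ∂[3,4] = [4] − [3].
As a 5×9 matrix over Z this has rank 4, with invariant factors (1,1,1,1).

The boundary map ∂_2: C_2 → C_1 sends each 2-simplex [p,q,r] to [q,r] − [p,r] + [p,q]. For instance
  ∂[1,2,4] = [2,4] − [1,4] + [1,2],
  ∂[1,2,5] = [2,5] − [1,5] + [1,2].
As a 9×6 matrix over Z this has rank 5, with invariant factors (1,1,1,1,1).

From H_k ≅ ker(∂_k) / im(∂_{k+1}) we obtain:

  H_0: rank C_0 − rank ∂_1 = 5 − 4 = 1, and the invariant factors of ∂_1 are all 1, so H_0 = Z.
  H_1: rank ker ∂_1 − rank ∂_2 = (9 − 4) − 5 = 0, and the invariant factors of ∂_2 are all 1, so H_1 = 0.
  H_2: rank ker ∂_2 − rank ∂_3 = (6 − 5) − 0 = 1, and there is no ∂_3, so H_2 = Z.

(K is a triangulation of the 2-sphere S^2.)

Hence the Betti numbers are b_0 = 1, b_1 = 0, b_2 = 1.

b_0 = 1, b_1 = 0, b_2 = 1.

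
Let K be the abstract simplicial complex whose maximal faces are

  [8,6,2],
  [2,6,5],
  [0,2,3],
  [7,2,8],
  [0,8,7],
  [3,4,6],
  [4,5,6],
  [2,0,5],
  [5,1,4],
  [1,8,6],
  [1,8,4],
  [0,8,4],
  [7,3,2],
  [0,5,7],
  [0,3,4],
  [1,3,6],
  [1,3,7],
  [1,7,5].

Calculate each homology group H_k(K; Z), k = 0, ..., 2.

H_0 ≅ Z,  H_1 ≅ Z ⊕ Z/2,  H_2 = 0.

K has 9 vertices, 27 edges, 18 triangles.
rank ∂_0 = 0, rank ∂_1 = 8 ⇒ b_0 = 9 − 0 − 8 = 1; all invariant factors of ∂_1 are 1 so no torsion. So H_0 = Z.
rank ∂_1 = 8, rank ∂_2 = 18 ⇒ b_1 = 27 − 8 − 18 = 1; ∂_2 has invariant factor(s) [2] giving torsion. So H_1 = Z ⊕ Z/2.
rank ∂_2 = 18, rank ∂_3 = 0 ⇒ b_2 = 18 − 18 − 0 = 0. So H_2 = 0.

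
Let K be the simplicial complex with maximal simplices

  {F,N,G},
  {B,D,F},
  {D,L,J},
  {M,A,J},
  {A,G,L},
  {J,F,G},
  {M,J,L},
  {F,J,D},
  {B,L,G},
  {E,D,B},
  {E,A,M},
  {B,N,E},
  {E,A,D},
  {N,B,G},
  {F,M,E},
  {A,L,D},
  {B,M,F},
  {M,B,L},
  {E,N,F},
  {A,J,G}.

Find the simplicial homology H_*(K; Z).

K has 10 vertices, 30 edges, 20 triangles.
rank ∂_0 = 0, rank ∂_1 = 9 ⇒ b_0 = 10 − 0 − 9 = 1; all invariant factors of ∂_1 are 1 so no torsion. So H_0 = Z.
rank ∂_1 = 9, rank ∂_2 = 20 ⇒ b_1 = 30 − 9 − 20 = 1; ∂_2 has invariant factor(s) [2] giving torsion. So H_1 = Z ⊕ Z/2Z.
rank ∂_2 = 20, rank ∂_3 = 0 ⇒ b_2 = 20 − 20 − 0 = 0. So H_2 = 0.

H_0 = Z,  H_1 = Z ⊕ Z/2Z,  H_2 = 0.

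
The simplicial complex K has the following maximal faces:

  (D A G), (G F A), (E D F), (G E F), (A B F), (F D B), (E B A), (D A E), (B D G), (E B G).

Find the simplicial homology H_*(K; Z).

Take the total order A < B < D < E < F < G on the vertex set. Then K (dimension 2) consists of the simplices:

  0-simplices (6): A, B, D, E, F, G
  1-simplices (15): AB, AD, AE, AF, AG, BD, BE, BF, BG, DE, DF, DG, EF, EG, FG
  2-simplices (10): ABE, ABF, ADE, ADG, AFG, BDF, BDG, BEG, DEF, EFG

giving chain groups C_0 ≅ Z^6, C_1 ≅ Z^15, C_2 ≅ Z^10.

Boundary ∂_1: C_1 → C_0 is given by ∂[p,q] = [q] − [p]. For instance
  ∂BD = D − B.
As a 6×15 matrix over Z this has rank 5, with invariant factors (1,1,1,1,1).

Boundary ∂_2: C_2 → C_1 acts by ∂[p,q,r] = [q,r] − [p,r] + [p,q]. For instance
  ∂BEG = EG − BG + BE,
  ∂BDG = DG − BG + BD.
The 15×10 boundary matrix has rank 10 and Smith normal form diag(1,1,1,1,1,1,1,1,1,2).

Now H_k = ker ∂_k / im ∂_{k+1}, so:

  H_0: rank C_0 − rank ∂_1 = 6 − 5 = 1, and the invariant factors of ∂_1 are all 1, so H_0 ≅ Z.
  H_1: rank ker ∂_1 − rank ∂_2 = (15 − 5) − 10 = 0, and ∂_2 has invariant factor 2 > 1, so H_1 ≅ Z/2.
  H_2: rank ker ∂_2 − rank ∂_3 = (10 − 10) − 0 = 0, and there is no ∂_3, so H_2 ≅ 0.

As a check, the Euler characteristic is 6 − 15 + 10 = 1, which agrees with 1 − 0 + 0 = 1.
(K is a triangulation of the real projective plane RP^2.)

H_0 = Z,  H_1 = Z/2,  H_2 = 0.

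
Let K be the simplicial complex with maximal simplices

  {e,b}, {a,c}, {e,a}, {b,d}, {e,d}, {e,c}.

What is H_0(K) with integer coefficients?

Take the total order a < b < c < d < e on the vertex set. Then K (dimension 1) consists of the simplices:

  0-simplices (5): a, b, c, d, e
  1-simplices (6): ac, ae, bd, be, ce, de

giving chain groups C_0 ≅ Z^5, C_1 ≅ Z^6.

The boundary map ∂_1: C_1 → C_0 sends each edge [p,q] (with p < q) to q − p.
The resulting 5×6 matrix has rank 4, and its Smith normal form has invariant factors (1,1,1,1).

Now H_k = ker ∂_k / im ∂_{k+1}, so:

  H_0: rank C_0 − rank ∂_1 = 5 − 4 = 1, and the invariant factors of ∂_1 are all 1, so H_0 = Z.

(K is a triangulation of a wedge of 2 circles.)

H_0 = Z.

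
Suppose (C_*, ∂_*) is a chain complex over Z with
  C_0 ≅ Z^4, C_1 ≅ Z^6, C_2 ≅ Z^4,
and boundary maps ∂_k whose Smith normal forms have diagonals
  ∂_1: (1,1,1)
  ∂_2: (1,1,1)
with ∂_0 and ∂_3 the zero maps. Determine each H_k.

H_0: b_0 = 4 − 0 − 3 = 1; torsion from ∂_1 factors > 1: none. So H_0 ≅ Z.
H_1: b_1 = 6 − 3 − 3 = 0; torsion from ∂_2 factors > 1: none. So H_1 ≅ 0.
H_2: b_2 = 4 − 3 − 0 = 1; torsion from ∂_3 factors > 1: none. So H_2 ≅ Z.

H_0 ≅ Z,  H_1 = 0,  H_2 ≅ Z.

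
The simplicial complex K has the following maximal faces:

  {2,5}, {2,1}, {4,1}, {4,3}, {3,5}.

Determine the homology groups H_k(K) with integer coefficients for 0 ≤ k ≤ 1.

We work with the vertex ordering 1 < 2 < 3 < 4 < 5. The simplices of K, each written with vertices in increasing order, are:

  0-simplices (5): [1], [2], [3], [4], [5]
  1-simplices (5): [1,2], [1,4], [2,5], [3,4], [3,5]

giving chain groups C_0 ≅ Z^5, C_1 ≅ Z^5.

∂_1: C_1 → C_0 sends each edge [p,q] (with p < q) to q − p. For instance
  ∂[3,5] = [5] − [3].
As a 5×5 matrix over Z this has rank 4, with invariant factors (1,1,1,1).

Reading off H_k = ker ∂_k / im ∂_{k+1}:

  H_0: rank C_0 − rank ∂_1 = 5 − 4 = 1, and the invariant factors of ∂_1 are all 1, so H_0 ≅ Z.
  H_1: rank ker ∂_1 − rank ∂_2 = (5 − 4) − 0 = 1, and there is no ∂_2, so H_1 ≅ Z.

As a check, the Euler characteristic is 5 − 5 = 0, which agrees with 1 − 1 = 0.
(K is a triangulation of the circle S^1.)

H_0 ≅ Z,  H_1 ≅ Z.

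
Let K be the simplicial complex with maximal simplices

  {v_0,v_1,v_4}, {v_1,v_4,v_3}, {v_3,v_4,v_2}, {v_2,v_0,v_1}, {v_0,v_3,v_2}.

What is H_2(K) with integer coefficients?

Take the total order v_0 < v_1 < v_2 < v_3 < v_4 on the vertex set. Then K (dimension 2) consists of the simplices:

  0-simplices (5): [v_0], [v_1], [v_2], [v_3], [v_4]
  1-simplices (10): [v_0,v_1], [v_0,v_2], [v_0,v_3], [v_0,v_4], [v_1,v_2], [v_1,v_3], [v_1,v_4], [v_2,v_3], [v_2,v_4], [v_3,v_4]
  2-simplices (5): [v_0,v_1,v_2], [v_0,v_1,v_4], [v_0,v_2,v_3], [v_1,v_3,v_4], [v_2,v_3,v_4]

Hence C_0 ≅ Z^5, C_1 ≅ Z^10, C_2 ≅ Z^5.

The boundary map ∂_1: C_1 → C_0 sends each edge [p,q] (with p < q) to q − p. For instance
  ∂[v_2,v_3] = [v_3] − [v_2].
This gives a 5×10 integer matrix of rank 4; reducing to Smith normal form yields diagonal entries (1,1,1,1).

The boundary map ∂_2: C_2 → C_1 acts by ∂[p,q,r] = [q,r] − [p,r] + [p,q]. For instance
  ∂[v_0,v_1,v_2] = [v_1,v_2] − [v_0,v_2] + [v_0,v_1],
  ∂[v_2,v_3,v_4] = [v_3,v_4] − [v_2,v_4] + [v_2,v_3].
The resulting 10×5 matrix has rank 5, and its Smith normal form has invariant factors (1,1,1,1,1).

From H_k ≅ ker(∂_k) / im(∂_{k+1}) we obtain:

  H_2: rank ker ∂_2 − rank ∂_3 = (5 − 5) − 0 = 0, and there is no ∂_3, so H_2 = 0.

H_2 = 0.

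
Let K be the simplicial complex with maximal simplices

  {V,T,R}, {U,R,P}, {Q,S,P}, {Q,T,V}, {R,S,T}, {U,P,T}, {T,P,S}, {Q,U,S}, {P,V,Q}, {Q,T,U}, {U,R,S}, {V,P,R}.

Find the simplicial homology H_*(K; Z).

Order the vertices as P < Q < R < S < T < U < V. Listing each simplex with vertices in this order, K has dimension 2 with simplices:

  0-simplices (7): P, Q, R, S, T, U, V
  1-simplices (18): PQ, PR, PS, PT, PU, PV, QS, QT, QU, QV, RS, RT, RU, RV, ST, SU, TU, TV
  2-simplices (12): PQS, PQV, PRU, PRV, PST, PTU, QSU, QTU, QTV, RST, RSU, RTV

Hence C_0 ≅ Z^7, C_1 ≅ Z^18, C_2 ≅ Z^12.

The boundary map ∂_1: C_1 → C_0 sends each edge [p,q] (with p < q) to q − p.
The 7×18 boundary matrix has rank 6 and Smith normal form diag(1,1,1,1,1,1).

Boundary ∂_2: C_2 → C_1 sends each 2-simplex [p,q,r] to [q,r] − [p,r] + [p,q]. For instance
  ∂RST = ST − RT + RS,
  ∂RSU = SU − RU + RS.
The 18×12 boundary matrix has rank 12 and Smith normal form diag(1,1,1,1,1,1,1,1,1,1,1,2).

Computing H_k = (kernel of ∂_k) / (image of ∂_{k+1}):

  H_0: rank C_0 − rank ∂_1 = 7 − 6 = 1, and the invariant factors of ∂_1 are all 1, so H_0 = Z.
  H_1: rank ker ∂_1 − rank ∂_2 = (18 − 6) − 12 = 0, and ∂_2 has invariant factor 2 > 1, so H_1 = Z/2.
  H_2: rank ker ∂_2 − rank ∂_3 = (12 − 12) − 0 = 0, and there is no ∂_3, so H_2 = 0.

As a check, the Euler characteristic is 7 − 18 + 12 = 1, which agrees with 1 − 0 + 0 = 1.

H_0 = Z,  H_1 = Z/2,  H_2 = 0.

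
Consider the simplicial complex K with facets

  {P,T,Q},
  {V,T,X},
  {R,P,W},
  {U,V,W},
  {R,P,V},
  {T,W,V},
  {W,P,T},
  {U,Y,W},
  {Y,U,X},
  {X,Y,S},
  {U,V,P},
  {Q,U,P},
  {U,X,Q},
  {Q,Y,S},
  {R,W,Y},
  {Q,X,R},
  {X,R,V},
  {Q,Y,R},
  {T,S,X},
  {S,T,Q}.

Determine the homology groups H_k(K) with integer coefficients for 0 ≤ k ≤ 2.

H_0 = Z,  H_1 = Z × Z/2,  H_2 = 0.

Order the vertices as P < Q < R < S < T < U < V < W < X < Y. Listing each simplex with vertices in this order, K has dimension 2 with simplices:

  0-simplices (10): P, Q, R, S, T, U, V, W, X, Y
  1-simplices (30): PQ, PR, PT, PU, PV, PW, QR, QS, QT, QU, QX, QY, RV, RW, RX, RY, ST, SX, SY, TV, TW, TX, UV, UW, UX, UY, VW, VX, WY, XY
  2-simplices (20): PQT, PQU, PRV, PRW, PTW, PUV, QRX, QRY, QST, QSY, QUX, RVX, RWY, STX, SXY, TVW, TVX, UVW, UWY, UXY

giving chain groups C_0 ≅ Z^10, C_1 ≅ Z^30, C_2 ≅ Z^20.

∂_1: C_1 → C_0 maps an edge to its endpoints' difference, ∂[p,q] = q − p.
The resulting 10×30 matrix has rank 9, and its Smith normal form has invariant factors (1,1,1,1,1,1,1,1,1).

Boundary ∂_2: C_2 → C_1 maps a triangle to the signed sum of its edges. For instance
  ∂TVX = VX − TX + TV,
  ∂UVW = VW − UW + UV.
This gives a 30×20 integer matrix of rank 20; reducing to Smith normal form yields diagonal entries (1,1,1,1,1,1,1,1,1,1,1,1,1,1,1,1,1,1,1,2).

Now H_k = ker ∂_k / im ∂_{k+1}, so:

  H_0: rank C_0 − rank ∂_1 = 10 − 9 = 1, and the invariant factors of ∂_1 are all 1, so H_0 ≅ Z.
  H_1: rank ker ∂_1 − rank ∂_2 = (30 − 9) − 20 = 1, and ∂_2 has invariant factor 2 > 1, so H_1 ≅ Z × Z/2.
  H_2: rank ker ∂_2 − rank ∂_3 = (20 − 20) − 0 = 0, and there is no ∂_3, so H_2 ≅ 0.

As a check, the Euler characteristic is 10 − 30 + 20 = 0, which agrees with 1 − 1 + 0 = 0.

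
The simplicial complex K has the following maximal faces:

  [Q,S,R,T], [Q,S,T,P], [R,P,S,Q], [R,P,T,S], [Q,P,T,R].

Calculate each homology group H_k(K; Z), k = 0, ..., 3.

H_0 = Z,  H_1 = 0,  H_2 = 0,  H_3 = Z.

Order the vertices as P < Q < R < S < T. Listing each simplex with vertices in this order, K has dimension 3 with simplices:

  0-simplices (5): P, Q, R, S, T
  1-simplices (10): PQ, PR, PS, PT, QR, QS, QT, RS, RT, ST
  2-simplices (10): PQR, PQS, PQT, PRS, PRT, PST, QRS, QRT, QST, RST
  3-simplices (5): PQRS, PQRT, PQST, PRST, QRST

Hence C_0 ≅ Z^5, C_1 ≅ Z^10, C_2 ≅ Z^10, C_3 ≅ Z^5.

∂_1: C_1 → C_0 is given by ∂[p,q] = [q] − [p]. For instance
  ∂RT = T − R.
The resulting 5×10 matrix has rank 4, and its Smith normal form has invariant factors (1,1,1,1).

Boundary ∂_2: C_2 → C_1 sends each 2-simplex [p,q,r] to [q,r] − [p,r] + [p,q]. For instance
  ∂PRS = RS − PS + PR,
  ∂PQR = QR − PR + PQ.
The 10×10 boundary matrix has rank 6 and Smith normal form diag(1,1,1,1,1,1).

Boundary ∂_3: C_3 → C_2 sends each 3-simplex σ to the alternating sum Σ_i (−1)^i (σ with its i-th vertex removed). For instance
  ∂PRST = RST − PST + PRT − PRS,
  ∂PQRT = QRT − PRT + PQT − PQR.
The 10×5 boundary matrix has rank 4 and Smith normal form diag(1,1,1,1).

Computing H_k = (kernel of ∂_k) / (image of ∂_{k+1}):

  H_0: rank C_0 − rank ∂_1 = 5 − 4 = 1, and the invariant factors of ∂_1 are all 1, so H_0 = Z.
  H_1: rank ker ∂_1 − rank ∂_2 = (10 − 4) − 6 = 0, and the invariant factors of ∂_2 are all 1, so H_1 = 0.
  H_2: rank ker ∂_2 − rank ∂_3 = (10 − 6) − 4 = 0, and the invariant factors of ∂_3 are all 1, so H_2 = 0.
  H_3: rank ker ∂_3 − rank ∂_4 = (5 − 4) − 0 = 1, and there is no ∂_4, so H_3 = Z.

As a check, the Euler characteristic is 5 − 10 + 10 − 5 = 0, which agrees with 1 − 0 + 0 − 1 = 0.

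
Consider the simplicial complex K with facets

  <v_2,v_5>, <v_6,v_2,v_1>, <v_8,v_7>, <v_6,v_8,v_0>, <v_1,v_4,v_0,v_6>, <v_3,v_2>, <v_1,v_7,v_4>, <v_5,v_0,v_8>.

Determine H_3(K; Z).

Fix the vertex order v_0 < v_1 < v_2 < v_3 < v_4 < v_5 < v_6 < v_7 < v_8 and write every simplex with vertices in increasing order. Then dim K = 3 and the simplices of K are:

  0-simplices (9): [v_0], [v_1], [v_2], [v_3], [v_4], [v_5], [v_6], [v_7], [v_8]
  1-simplices (17): (17 of them)
  2-simplices (8): [v_0,v_1,v_4], [v_0,v_1,v_6], [v_0,v_4,v_6], [v_0,v_5,v_8], [v_0,v_6,v_8], [v_1,v_2,v_6], [v_1,v_4,v_6], [v_1,v_4,v_7]
  3-simplices (1): [v_0,v_1,v_4,v_6]

Hence C_0 ≅ Z^9, C_1 ≅ Z^17, C_2 ≅ Z^8, C_3 ≅ Z^1.

∂_1: C_1 → C_0 sends each edge [p,q] (with p < q) to q − p. For instance
  ∂[v_0,v_5] = [v_5] − [v_0].
The resulting 9×17 matrix has rank 8, and its Smith normal form has invariant factors (1,1,1,1,1,1,1,1).

The boundary map ∂_2: C_2 → C_1 maps a triangle to the signed sum of its edges. For instance
  ∂[v_0,v_1,v_6] = [v_1,v_6] − [v_0,v_6] + [v_0,v_1],
  ∂[v_0,v_1,v_4] = [v_1,v_4] − [v_0,v_4] + [v_0,v_1].
The 17×8 boundary matrix has rank 7 and Smith normal form diag(1,1,1,1,1,1,1).

Boundary ∂_3: C_3 → C_2 sends each 3-simplex σ to the alternating sum Σ_i (−1)^i (σ with its i-th vertex removed). For instance
  ∂[v_0,v_1,v_4,v_6] = [v_1,v_4,v_6] − [v_0,v_4,v_6] + [v_0,v_1,v_6] − [v_0,v_1,v_4].
The resulting 8×1 matrix has rank 1, and its Smith normal form has invariant factors (1).

Computing H_k = (kernel of ∂_k) / (image of ∂_{k+1}):

  H_3: rank ker ∂_3 − rank ∂_4 = (1 − 1) − 0 = 0, and there is no ∂_4, so H_3 ≅ 0.

H_3 ≅ 0.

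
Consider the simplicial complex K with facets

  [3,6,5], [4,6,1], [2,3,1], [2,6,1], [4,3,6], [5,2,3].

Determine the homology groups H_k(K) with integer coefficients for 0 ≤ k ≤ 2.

H_0 = Z,  H_1 = Z,  H_2 = 0.

Order the vertices as 1 < 2 < 3 < 4 < 5 < 6. Listing each simplex with vertices in this order, K has dimension 2 with simplices:

  0-simplices (6): [1], [2], [3], [4], [5], [6]
  1-simplices (12): [1,2], [1,3], [1,4], [1,6], [2,3], [2,5], [2,6], [3,4], [3,5], [3,6], [4,6], [5,6]
  2-simplices (6): [1,2,3], [1,2,6], [1,4,6], [2,3,5], [3,4,6], [3,5,6]

Hence C_0 ≅ Z^6, C_1 ≅ Z^12, C_2 ≅ Z^6.

∂_1: C_1 → C_0 maps an edge to its endpoints' difference, ∂[p,q] = q − p. For instance
  ∂[2,5] = [5] − [2].
The 6×12 boundary matrix has rank 5 and Smith normal form diag(1,1,1,1,1).

∂_2: C_2 → C_1 sends each 2-simplex [p,q,r] to [q,r] − [p,r] + [p,q]. For instance
  ∂[3,5,6] = [5,6] − [3,6] + [3,5],
  ∂[3,4,6] = [4,6] − [3,6] + [3,4].
As a 12×6 matrix over Z this has rank 6, with invariant factors (1,1,1,1,1,1).

From H_k ≅ ker(∂_k) / im(∂_{k+1}) we obtain:

  H_0: rank C_0 − rank ∂_1 = 6 − 5 = 1, and the invariant factors of ∂_1 are all 1, so H_0 ≅ Z.
  H_1: rank ker ∂_1 − rank ∂_2 = (12 − 5) − 6 = 1, and the invariant factors of ∂_2 are all 1, so H_1 ≅ Z.
  H_2: rank ker ∂_2 − rank ∂_3 = (6 − 6) − 0 = 0, and there is no ∂_3, so H_2 ≅ 0.

As a check, the Euler characteristic is 6 − 12 + 6 = 0, which agrees with 1 − 1 + 0 = 0.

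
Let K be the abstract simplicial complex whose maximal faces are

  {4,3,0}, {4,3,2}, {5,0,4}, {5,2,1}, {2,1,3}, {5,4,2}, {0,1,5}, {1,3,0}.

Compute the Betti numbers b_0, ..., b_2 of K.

b_0 = 1, b_1 = 0, b_2 = 1.

K has 6 vertices, 12 edges, 8 triangles.
rank ∂_0 = 0, rank ∂_1 = 5 ⇒ b_0 = 6 − 0 − 5 = 1; all invariant factors of ∂_1 are 1 so no torsion. So H_0 ≅ Z.
rank ∂_1 = 5, rank ∂_2 = 7 ⇒ b_1 = 12 − 5 − 7 = 0; all invariant factors of ∂_2 are 1 so no torsion. So H_1 ≅ 0.
rank ∂_2 = 7, rank ∂_3 = 0 ⇒ b_2 = 8 − 7 − 0 = 1. So H_2 ≅ Z.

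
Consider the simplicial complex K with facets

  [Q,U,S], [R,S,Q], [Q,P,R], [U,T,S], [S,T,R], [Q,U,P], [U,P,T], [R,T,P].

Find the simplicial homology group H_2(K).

Take the total order P < Q < R < S < T < U on the vertex set. Then K (dimension 2) consists of the simplices:

  0-simplices (6): P, Q, R, S, T, U
  1-simplices (12): PQ, PR, PT, PU, QR, QS, QU, RS, RT, ST, SU, TU
  2-simplices (8): PQR, PQU, PRT, PTU, QRS, QSU, RST, STU

so the chain groups are C_0 ≅ Z^6, C_1 ≅ Z^12, C_2 ≅ Z^8.

∂_1: C_1 → C_0 sends each edge [p,q] (with p < q) to q − p. For instance
  ∂PR = R − P.
The resulting 6×12 matrix has rank 5, and its Smith normal form has invariant factors (1,1,1,1,1).

Boundary ∂_2: C_2 → C_1 maps a triangle to the signed sum of its edges. For instance
  ∂QSU = SU − QU + QS,
  ∂PTU = TU − PU + PT.
The 12×8 boundary matrix has rank 7 and Smith normal form diag(1,1,1,1,1,1,1).

Reading off H_k = ker ∂_k / im ∂_{k+1}:

  H_2: rank ker ∂_2 − rank ∂_3 = (8 − 7) − 0 = 1, and there is no ∂_3, so H_2 ≅ Z.

H_2 ≅ Z.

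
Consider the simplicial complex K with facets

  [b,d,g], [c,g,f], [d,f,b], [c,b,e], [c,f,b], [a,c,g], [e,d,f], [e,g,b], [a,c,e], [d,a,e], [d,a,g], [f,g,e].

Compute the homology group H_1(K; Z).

K has 7 vertices, 18 edges, 12 triangles.
rank ∂_1 = 6, rank ∂_2 = 12 ⇒ b_1 = 18 − 6 − 12 = 0; ∂_2 has invariant factor(s) [2] giving torsion. So H_1 ≅ Z/2.

H_1 ≅ Z/2.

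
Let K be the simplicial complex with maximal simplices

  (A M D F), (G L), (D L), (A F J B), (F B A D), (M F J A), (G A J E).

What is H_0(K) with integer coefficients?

H_0 = Z.

We work with the vertex ordering A < B < D < E < F < G < J < L < M. The simplices of K, each written with vertices in increasing order, are:

  0-simplices (9): A, B, D, E, F, G, J, L, M
  1-simplices (20): AB, AD, AE, AF, AG, AJ, AM, BD, BF, BJ, DF, DL, DM, EG, EJ, FJ, FM, GJ, GL, JM
  2-simplices (16): ABD, ABF, ABJ, ADF, ADM, AEG, AEJ, AFJ, AFM, AGJ, AJM, BDF, BFJ, DFM, EGJ, FJM
  3-simplices (5): ABDF, ABFJ, ADFM, AEGJ, AFJM

Hence C_0 ≅ Z^9, C_1 ≅ Z^20, C_2 ≅ Z^16, C_3 ≅ Z^5.

Boundary ∂_1: C_1 → C_0 sends each edge [p,q] (with p < q) to q − p.
This gives a 9×20 integer matrix of rank 8; reducing to Smith normal form yields diagonal entries (1,1,1,1,1,1,1,1).

Boundary ∂_2: C_2 → C_1 sends each 2-simplex [p,q,r] to [q,r] − [p,r] + [p,q]. For instance
  ∂ABD = BD − AD + AB,
  ∂AEG = EG − AG + AE.
This gives a 20×16 integer matrix of rank 11; reducing to Smith normal form yields diagonal entries (1,1,1,1,1,1,1,1,1,1,1).

The boundary map ∂_3: C_3 → C_2 sends each 3-simplex σ to the alternating sum Σ_i (−1)^i (σ with its i-th vertex removed). For instance
  ∂ADFM = DFM − AFM + ADM − ADF,
  ∂ABDF = BDF − ADF + ABF − ABD.
The resulting 16×5 matrix has rank 5, and its Smith normal form has invariant factors (1,1,1,1,1).

Now H_k = ker ∂_k / im ∂_{k+1}, so:

  H_0: rank C_0 − rank ∂_1 = 9 − 8 = 1, and the invariant factors of ∂_1 are all 1, so H_0 = Z.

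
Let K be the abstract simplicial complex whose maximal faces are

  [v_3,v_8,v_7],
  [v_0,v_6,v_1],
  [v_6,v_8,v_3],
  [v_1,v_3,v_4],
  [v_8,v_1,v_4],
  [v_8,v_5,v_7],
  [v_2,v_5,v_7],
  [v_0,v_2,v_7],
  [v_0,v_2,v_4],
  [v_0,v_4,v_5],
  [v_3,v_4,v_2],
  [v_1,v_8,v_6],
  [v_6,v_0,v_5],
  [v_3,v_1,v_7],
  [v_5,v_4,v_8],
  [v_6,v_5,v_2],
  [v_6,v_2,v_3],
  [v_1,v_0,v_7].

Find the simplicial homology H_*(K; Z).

H_0 ≅ Z,  H_1 ≅ Z ⊕ Z/2,  H_2 = 0.

We work with the vertex ordering v_0 < v_1 < v_2 < v_3 < v_4 < v_5 < v_6 < v_7 < v_8. The simplices of K, each written with vertices in increasing order, are:

  0-simplices (9): [v_0], [v_1], [v_2], [v_3], [v_4], [v_5], [v_6], [v_7], [v_8]
  1-simplices (27): (27 of them)
  2-simplices (18): (18 of them)

Hence C_0 ≅ Z^9, C_1 ≅ Z^27, C_2 ≅ Z^18.

∂_1: C_1 → C_0 is given by ∂[p,q] = [q] − [p]. For instance
  ∂[v_0,v_4] = [v_4] − [v_0].
The 9×27 boundary matrix has rank 8 and Smith normal form diag(1,1,1,1,1,1,1,1).

The boundary map ∂_2: C_2 → C_1 sends each 2-simplex [p,q,r] to [q,r] − [p,r] + [p,q]. For instance
  ∂[v_1,v_4,v_8] = [v_4,v_8] − [v_1,v_8] + [v_1,v_4],
  ∂[v_1,v_3,v_4] = [v_3,v_4] − [v_1,v_4] + [v_1,v_3].
As a 27×18 matrix over Z this has rank 18, with invariant factors (1,1,1,1,1,1,1,1,1,1,1,1,1,1,1,1,1,2).

Now H_k = ker ∂_k / im ∂_{k+1}, so:

  H_0: rank C_0 − rank ∂_1 = 9 − 8 = 1, and the invariant factors of ∂_1 are all 1, so H_0 ≅ Z.
  H_1: rank ker ∂_1 − rank ∂_2 = (27 − 8) − 18 = 1, and ∂_2 has invariant factor 2 > 1, so H_1 ≅ Z ⊕ Z/2.
  H_2: rank ker ∂_2 − rank ∂_3 = (18 − 18) − 0 = 0, and there is no ∂_3, so H_2 ≅ 0.

As a check, the Euler characteristic is 9 − 27 + 18 = 0, which agrees with 1 − 1 + 0 = 0.
(K is a triangulation of the Klein bottle.)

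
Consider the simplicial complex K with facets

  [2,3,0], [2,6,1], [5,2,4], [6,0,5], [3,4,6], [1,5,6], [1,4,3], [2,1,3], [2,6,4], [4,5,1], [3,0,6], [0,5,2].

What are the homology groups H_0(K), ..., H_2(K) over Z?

H_0 ≅ Z,  H_1 ≅ Z/2Z,  H_2 = 0.

Fix the vertex order 0 < 1 < 2 < 3 < 4 < 5 < 6 and write every simplex with vertices in increasing order. Then dim K = 2 and the simplices of K are:

  0-simplices (7): [0], [1], [2], [3], [4], [5], [6]
  1-simplices (18): [0,2], [0,3], [0,5], [0,6], [1,2], [1,3], [1,4], [1,5], [1,6], [2,3], [2,4], [2,5], [2,6], [3,4], [3,6], [4,5], [4,6], [5,6]
  2-simplices (12): [0,2,3], [0,2,5], [0,3,6], [0,5,6], [1,2,3], [1,2,6], [1,3,4], [1,4,5], [1,5,6], [2,4,5], [2,4,6], [3,4,6]

giving chain groups C_0 ≅ Z^7, C_1 ≅ Z^18, C_2 ≅ Z^12.

Boundary ∂_1: C_1 → C_0 sends each edge [p,q] (with p < q) to q − p. For instance
  ∂[0,3] = [3] − [0].
This gives a 7×18 integer matrix of rank 6; reducing to Smith normal form yields diagonal entries (1,1,1,1,1,1).

∂_2: C_2 → C_1 maps a triangle to the signed sum of its edges. For instance
  ∂[0,2,3] = [2,3] − [0,3] + [0,2],
  ∂[2,4,5] = [4,5] − [2,5] + [2,4].
This gives a 18×12 integer matrix of rank 12; reducing to Smith normal form yields diagonal entries (1,1,1,1,1,1,1,1,1,1,1,2).

Now H_k = ker ∂_k / im ∂_{k+1}, so:

  H_0: rank C_0 − rank ∂_1 = 7 − 6 = 1, and the invariant factors of ∂_1 are all 1, so H_0 ≅ Z.
  H_1: rank ker ∂_1 − rank ∂_2 = (18 − 6) − 12 = 0, and ∂_2 has invariant factor 2 > 1, so H_1 ≅ Z/2Z.
  H_2: rank ker ∂_2 − rank ∂_3 = (12 − 12) − 0 = 0, and there is no ∂_3, so H_2 ≅ 0.

As a check, the Euler characteristic is 7 − 18 + 12 = 1, which agrees with 1 − 0 + 0 = 1.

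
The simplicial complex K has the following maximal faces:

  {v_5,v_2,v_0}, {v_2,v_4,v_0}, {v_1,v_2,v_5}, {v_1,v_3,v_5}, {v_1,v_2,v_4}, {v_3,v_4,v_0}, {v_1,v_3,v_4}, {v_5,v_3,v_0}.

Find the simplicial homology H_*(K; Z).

Order the vertices as v_0 < v_1 < v_2 < v_3 < v_4 < v_5. Listing each simplex with vertices in this order, K has dimension 2 with simplices:

  0-simplices (6): [v_0], [v_1], [v_2], [v_3], [v_4], [v_5]
  1-simplices (12): [v_0,v_2], [v_0,v_3], [v_0,v_4], [v_0,v_5], [v_1,v_2], [v_1,v_3], [v_1,v_4], [v_1,v_5], [v_2,v_4], [v_2,v_5], [v_3,v_4], [v_3,v_5]
  2-simplices (8): [v_0,v_2,v_4], [v_0,v_2,v_5], [v_0,v_3,v_4], [v_0,v_3,v_5], [v_1,v_2,v_4], [v_1,v_2,v_5], [v_1,v_3,v_4], [v_1,v_3,v_5]

Hence C_0 ≅ Z^6, C_1 ≅ Z^12, C_2 ≅ Z^8.

∂_1: C_1 → C_0 maps an edge to its endpoints' difference, ∂[p,q] = q − p. For instance
  ∂[v_0,v_5] = [v_5] − [v_0].
The 6×12 boundary matrix has rank 5 and Smith normal form diag(1,1,1,1,1).

The boundary map ∂_2: C_2 → C_1 maps a triangle to the signed sum of its edges. For instance
  ∂[v_1,v_3,v_5] = [v_3,v_5] − [v_1,v_5] + [v_1,v_3],
  ∂[v_0,v_2,v_4] = [v_2,v_4] − [v_0,v_4] + [v_0,v_2].
The 12×8 boundary matrix has rank 7 and Smith normal form diag(1,1,1,1,1,1,1).

Reading off H_k = ker ∂_k / im ∂_{k+1}:

  H_0: rank C_0 − rank ∂_1 = 6 − 5 = 1, and the invariant factors of ∂_1 are all 1, so H_0 ≅ Z.
  H_1: rank ker ∂_1 − rank ∂_2 = (12 − 5) − 7 = 0, and the invariant factors of ∂_2 are all 1, so H_1 ≅ 0.
  H_2: rank ker ∂_2 − rank ∂_3 = (8 − 7) − 0 = 1, and there is no ∂_3, so H_2 ≅ Z.

(K is a triangulation of the 2-sphere S^2.)

H_0 = Z,  H_1 = 0,  H_2 = Z.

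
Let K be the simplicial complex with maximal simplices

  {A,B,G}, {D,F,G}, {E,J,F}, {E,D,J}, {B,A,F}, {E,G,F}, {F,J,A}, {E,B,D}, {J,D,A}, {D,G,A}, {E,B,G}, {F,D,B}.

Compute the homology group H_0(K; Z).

H_0 ≅ Z.

K has 7 vertices, 18 edges, 12 triangles.
rank ∂_0 = 0, rank ∂_1 = 6 ⇒ b_0 = 7 − 0 − 6 = 1; all invariant factors of ∂_1 are 1 so no torsion. So H_0 ≅ Z.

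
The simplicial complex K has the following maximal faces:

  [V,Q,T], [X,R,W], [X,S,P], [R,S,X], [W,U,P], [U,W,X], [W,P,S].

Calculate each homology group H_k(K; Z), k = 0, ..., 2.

K has 9 vertices, 15 edges, 7 triangles.
rank ∂_0 = 0, rank ∂_1 = 7 ⇒ b_0 = 9 − 0 − 7 = 2; all invariant factors of ∂_1 are 1 so no torsion. So H_0 = Z^2.
rank ∂_1 = 7, rank ∂_2 = 7 ⇒ b_1 = 15 − 7 − 7 = 1; all invariant factors of ∂_2 are 1 so no torsion. So H_1 = Z.
rank ∂_2 = 7, rank ∂_3 = 0 ⇒ b_2 = 7 − 7 − 0 = 0. So H_2 = 0.

H_0 = Z^2,  H_1 = Z,  H_2 = 0.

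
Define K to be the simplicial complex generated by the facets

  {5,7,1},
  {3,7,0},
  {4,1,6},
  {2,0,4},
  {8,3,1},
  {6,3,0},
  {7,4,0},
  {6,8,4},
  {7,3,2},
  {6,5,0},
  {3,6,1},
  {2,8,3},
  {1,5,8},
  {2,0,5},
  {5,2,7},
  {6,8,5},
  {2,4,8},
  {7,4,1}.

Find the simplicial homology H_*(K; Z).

H_0 ≅ Z,  H_1 ≅ Z ⊕ Z_2,  H_2 = 0.

Fix the vertex order 0 < 1 < 2 < 3 < 4 < 5 < 6 < 7 < 8 and write every simplex with vertices in increasing order. Then dim K = 2 and the simplices of K are:

  0-simplices (9): [0], [1], [2], [3], [4], [5], [6], [7], [8]
  1-simplices (27): (27 of them)
  2-simplices (18): [0,2,4], [0,2,5], [0,3,6], [0,3,7], [0,4,7], [0,5,6], [1,3,6], [1,3,8], [1,4,6], [1,4,7], [1,5,7], [1,5,8], [2,3,7], [2,3,8], [2,4,8], [2,5,7], [4,6,8], [5,6,8]

Hence C_0 ≅ Z^9, C_1 ≅ Z^27, C_2 ≅ Z^18.

The boundary map ∂_1: C_1 → C_0 is given by ∂[p,q] = [q] − [p].
This gives a 9×27 integer matrix of rank 8; reducing to Smith normal form yields diagonal entries (1,1,1,1,1,1,1,1).

Boundary ∂_2: C_2 → C_1 acts by ∂[p,q,r] = [q,r] − [p,r] + [p,q]. For instance
  ∂[2,3,7] = [3,7] − [2,7] + [2,3],
  ∂[1,3,8] = [3,8] − [1,8] + [1,3].
As a 27×18 matrix over Z this has rank 18, with invariant factors (1,1,1,1,1,1,1,1,1,1,1,1,1,1,1,1,1,2).

Computing H_k = (kernel of ∂_k) / (image of ∂_{k+1}):

  H_0: rank C_0 − rank ∂_1 = 9 − 8 = 1, and the invariant factors of ∂_1 are all 1, so H_0 = Z.
  H_1: rank ker ∂_1 − rank ∂_2 = (27 − 8) − 18 = 1, and ∂_2 has invariant factor 2 > 1, so H_1 = Z ⊕ Z_2.
  H_2: rank ker ∂_2 − rank ∂_3 = (18 − 18) − 0 = 0, and there is no ∂_3, so H_2 = 0.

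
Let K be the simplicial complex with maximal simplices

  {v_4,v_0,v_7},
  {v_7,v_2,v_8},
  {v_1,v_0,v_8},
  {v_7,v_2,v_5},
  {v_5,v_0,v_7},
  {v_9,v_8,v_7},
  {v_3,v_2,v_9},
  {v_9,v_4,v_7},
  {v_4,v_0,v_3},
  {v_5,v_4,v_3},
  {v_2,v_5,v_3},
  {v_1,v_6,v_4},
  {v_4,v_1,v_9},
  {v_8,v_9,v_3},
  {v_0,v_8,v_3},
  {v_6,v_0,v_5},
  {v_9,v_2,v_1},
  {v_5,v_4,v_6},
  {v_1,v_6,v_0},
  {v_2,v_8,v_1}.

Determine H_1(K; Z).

H_1 ≅ Z ⊕ Z/2.

We work with the vertex ordering v_0 < v_1 < v_2 < v_3 < v_4 < v_5 < v_6 < v_7 < v_8 < v_9. The simplices of K, each written with vertices in increasing order, are:

  0-simplices (10): [v_0], [v_1], [v_2], [v_3], [v_4], [v_5], [v_6], [v_7], [v_8], [v_9]
  1-simplices (30): (30 of them)
  2-simplices (20): (20 of them)

so the chain groups are C_0 ≅ Z^10, C_1 ≅ Z^30, C_2 ≅ Z^20.

The boundary map ∂_1: C_1 → C_0 sends each edge [p,q] (with p < q) to q − p.
The resulting 10×30 matrix has rank 9, and its Smith normal form has invariant factors (1,1,1,1,1,1,1,1,1).

∂_2: C_2 → C_1 sends each 2-simplex [p,q,r] to [q,r] − [p,r] + [p,q]. For instance
  ∂[v_1,v_2,v_9] = [v_2,v_9] − [v_1,v_9] + [v_1,v_2],
  ∂[v_2,v_3,v_9] = [v_3,v_9] − [v_2,v_9] + [v_2,v_3].
The 30×20 boundary matrix has rank 20 and Smith normal form diag(1,1,1,1,1,1,1,1,1,1,1,1,1,1,1,1,1,1,1,2).

Computing H_k = (kernel of ∂_k) / (image of ∂_{k+1}):

  H_1: rank ker ∂_1 − rank ∂_2 = (30 − 9) − 20 = 1, and ∂_2 has invariant factor 2 > 1, so H_1 ≅ Z ⊕ Z/2.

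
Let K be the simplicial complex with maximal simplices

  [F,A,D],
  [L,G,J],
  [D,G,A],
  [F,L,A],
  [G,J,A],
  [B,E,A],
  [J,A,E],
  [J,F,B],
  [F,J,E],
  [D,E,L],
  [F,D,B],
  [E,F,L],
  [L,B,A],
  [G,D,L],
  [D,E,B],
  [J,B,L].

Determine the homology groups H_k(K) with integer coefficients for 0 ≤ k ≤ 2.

H_0 = Z,  H_1 = Z^2,  H_2 = Z.

We work with the vertex ordering A < B < D < E < F < G < J < L. The simplices of K, each written with vertices in increasing order, are:

  0-simplices (8): A, B, D, E, F, G, J, L
  1-simplices (24): AB, AD, AE, AF, AG, AJ, AL, BD, BE, BF, BJ, BL, DE, DF, DG, DL, EF, EJ, EL, FJ, FL, GJ, GL, JL
  2-simplices (16): ABE, ABL, ADF, ADG, AEJ, AFL, AGJ, BDE, BDF, BFJ, BJL, DEL, DGL, EFJ, EFL, GJL

Hence C_0 ≅ Z^8, C_1 ≅ Z^24, C_2 ≅ Z^16.

Boundary ∂_1: C_1 → C_0 sends each edge [p,q] (with p < q) to q − p. For instance
  ∂AB = B − A.
The 8×24 boundary matrix has rank 7 and Smith normal form diag(1,1,1,1,1,1,1).

∂_2: C_2 → C_1 acts by ∂[p,q,r] = [q,r] − [p,r] + [p,q]. For instance
  ∂BDE = DE − BE + BD,
  ∂EFL = FL − EL + EF.
This gives a 24×16 integer matrix of rank 15; reducing to Smith normal form yields diagonal entries (1,1,1,1,1,1,1,1,1,1,1,1,1,1,1).

Now H_k = ker ∂_k / im ∂_{k+1}, so:

  H_0: rank C_0 − rank ∂_1 = 8 − 7 = 1, and the invariant factors of ∂_1 are all 1, so H_0 = Z.
  H_1: rank ker ∂_1 − rank ∂_2 = (24 − 7) − 15 = 2, and the invariant factors of ∂_2 are all 1, so H_1 = Z^2.
  H_2: rank ker ∂_2 − rank ∂_3 = (16 − 15) − 0 = 1, and there is no ∂_3, so H_2 = Z.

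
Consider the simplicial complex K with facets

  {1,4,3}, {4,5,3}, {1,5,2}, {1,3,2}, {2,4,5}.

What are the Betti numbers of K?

Take the total order 1 < 2 < 3 < 4 < 5 on the vertex set. Then K (dimension 2) consists of the simplices:

  0-simplices (5): [1], [2], [3], [4], [5]
  1-simplices (10): [1,2], [1,3], [1,4], [1,5], [2,3], [2,4], [2,5], [3,4], [3,5], [4,5]
  2-simplices (5): [1,2,3], [1,2,5], [1,3,4], [2,4,5], [3,4,5]

giving chain groups C_0 ≅ Z^5, C_1 ≅ Z^10, C_2 ≅ Z^5.

∂_1: C_1 → C_0 sends each edge [p,q] (with p < q) to q − p.
The 5×10 boundary matrix has rank 4 and Smith normal form diag(1,1,1,1).

Boundary ∂_2: C_2 → C_1 maps a triangle to the signed sum of its edges. For instance
  ∂[1,3,4] = [3,4] − [1,4] + [1,3],
  ∂[3,4,5] = [4,5] − [3,5] + [3,4].
The resulting 10×5 matrix has rank 5, and its Smith normal form has invariant factors (1,1,1,1,1).

Reading off H_k = ker ∂_k / im ∂_{k+1}:

  H_0: rank C_0 − rank ∂_1 = 5 − 4 = 1, and the invariant factors of ∂_1 are all 1, so H_0 = Z.
  H_1: rank ker ∂_1 − rank ∂_2 = (10 − 4) − 5 = 1, and the invariant factors of ∂_2 are all 1, so H_1 = Z.
  H_2: rank ker ∂_2 − rank ∂_3 = (5 − 5) − 0 = 0, and there is no ∂_3, so H_2 = 0.

As a check, the Euler characteristic is 5 − 10 + 5 = 0, which agrees with 1 − 1 + 0 = 0.

Hence the Betti numbers are b_0 = 1, b_1 = 1, b_2 = 0.

b_0 = 1, b_1 = 1, b_2 = 0.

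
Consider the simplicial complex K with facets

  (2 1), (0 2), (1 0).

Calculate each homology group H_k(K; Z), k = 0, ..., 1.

H_0 ≅ Z,  H_1 ≅ Z.

Fix the vertex order 0 < 1 < 2 and write every simplex with vertices in increasing order. Then dim K = 1 and the simplices of K are:

  0-simplices (3): [0], [1], [2]
  1-simplices (3): [0,1], [0,2], [1,2]

Hence C_0 ≅ Z^3, C_1 ≅ Z^3.

The boundary map ∂_1: C_1 → C_0 sends each edge [p,q] (with p < q) to q − p.
As a 3×3 matrix over Z this has rank 2, with invariant factors (1,1).

Now H_k = ker ∂_k / im ∂_{k+1}, so:

  H_0: rank C_0 − rank ∂_1 = 3 − 2 = 1, and the invariant factors of ∂_1 are all 1, so H_0 ≅ Z.
  H_1: rank ker ∂_1 − rank ∂_2 = (3 − 2) − 0 = 1, and there is no ∂_2, so H_1 ≅ Z.

(K is a triangulation of the circle S^1.)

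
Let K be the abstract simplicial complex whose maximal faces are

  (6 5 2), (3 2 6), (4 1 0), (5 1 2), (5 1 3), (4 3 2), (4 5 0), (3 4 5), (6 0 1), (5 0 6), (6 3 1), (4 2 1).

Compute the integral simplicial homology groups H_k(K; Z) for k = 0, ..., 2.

H_0 = Z,  H_1 = Z_2,  H_2 = 0.

Take the total order 0 < 1 < 2 < 3 < 4 < 5 < 6 on the vertex set. Then K (dimension 2) consists of the simplices:

  0-simplices (7): [0], [1], [2], [3], [4], [5], [6]
  1-simplices (18): [0,1], [0,4], [0,5], [0,6], [1,2], [1,3], [1,4], [1,5], [1,6], [2,3], [2,4], [2,5], [2,6], [3,4], [3,5], [3,6], [4,5], [5,6]
  2-simplices (12): [0,1,4], [0,1,6], [0,4,5], [0,5,6], [1,2,4], [1,2,5], [1,3,5], [1,3,6], [2,3,4], [2,3,6], [2,5,6], [3,4,5]

Hence C_0 ≅ Z^7, C_1 ≅ Z^18, C_2 ≅ Z^12.

∂_1: C_1 → C_0 sends each edge [p,q] (with p < q) to q − p. For instance
  ∂[1,3] = [3] − [1].
As a 7×18 matrix over Z this has rank 6, with invariant factors (1,1,1,1,1,1).

∂_2: C_2 → C_1 acts by ∂[p,q,r] = [q,r] − [p,r] + [p,q]. For instance
  ∂[0,5,6] = [5,6] − [0,6] + [0,5],
  ∂[1,3,6] = [3,6] − [1,6] + [1,3].
This gives a 18×12 integer matrix of rank 12; reducing to Smith normal form yields diagonal entries (1,1,1,1,1,1,1,1,1,1,1,2).

Reading off H_k = ker ∂_k / im ∂_{k+1}:

  H_0: rank C_0 − rank ∂_1 = 7 − 6 = 1, and the invariant factors of ∂_1 are all 1, so H_0 = Z.
  H_1: rank ker ∂_1 − rank ∂_2 = (18 − 6) − 12 = 0, and ∂_2 has invariant factor 2 > 1, so H_1 = Z_2.
  H_2: rank ker ∂_2 − rank ∂_3 = (12 − 12) − 0 = 0, and there is no ∂_3, so H_2 = 0.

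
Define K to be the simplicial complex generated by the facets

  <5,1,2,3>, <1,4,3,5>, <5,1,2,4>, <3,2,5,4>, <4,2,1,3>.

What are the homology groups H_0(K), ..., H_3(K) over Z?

Order the vertices as 1 < 2 < 3 < 4 < 5. Listing each simplex with vertices in this order, K has dimension 3 with simplices:

  0-simplices (5): [1], [2], [3], [4], [5]
  1-simplices (10): [1,2], [1,3], [1,4], [1,5], [2,3], [2,4], [2,5], [3,4], [3,5], [4,5]
  2-simplices (10): [1,2,3], [1,2,4], [1,2,5], [1,3,4], [1,3,5], [1,4,5], [2,3,4], [2,3,5], [2,4,5], [3,4,5]
  3-simplices (5): [1,2,3,4], [1,2,3,5], [1,2,4,5], [1,3,4,5], [2,3,4,5]

giving chain groups C_0 ≅ Z^5, C_1 ≅ Z^10, C_2 ≅ Z^10, C_3 ≅ Z^5.

Boundary ∂_1: C_1 → C_0 is given by ∂[p,q] = [q] − [p].
This gives a 5×10 integer matrix of rank 4; reducing to Smith normal form yields diagonal entries (1,1,1,1).

The boundary map ∂_2: C_2 → C_1 maps a triangle to the signed sum of its edges. For instance
  ∂[1,3,5] = [3,5] − [1,5] + [1,3],
  ∂[1,2,4] = [2,4] − [1,4] + [1,2].
This gives a 10×10 integer matrix of rank 6; reducing to Smith normal form yields diagonal entries (1,1,1,1,1,1).

The boundary map ∂_3: C_3 → C_2 sends each 3-simplex σ to the alternating sum Σ_i (−1)^i (σ with its i-th vertex removed). For instance
  ∂[1,3,4,5] = [3,4,5] − [1,4,5] + [1,3,5] − [1,3,4],
  ∂[1,2,4,5] = [2,4,5] − [1,4,5] + [1,2,5] − [1,2,4].
This gives a 10×5 integer matrix of rank 4; reducing to Smith normal form yields diagonal entries (1,1,1,1).

Now H_k = ker ∂_k / im ∂_{k+1}, so:

  H_0: rank C_0 − rank ∂_1 = 5 − 4 = 1, and the invariant factors of ∂_1 are all 1, so H_0 ≅ Z.
  H_1: rank ker ∂_1 − rank ∂_2 = (10 − 4) − 6 = 0, and the invariant factors of ∂_2 are all 1, so H_1 ≅ 0.
  H_2: rank ker ∂_2 − rank ∂_3 = (10 − 6) − 4 = 0, and the invariant factors of ∂_3 are all 1, so H_2 ≅ 0.
  H_3: rank ker ∂_3 − rank ∂_4 = (5 − 4) − 0 = 1, and there is no ∂_4, so H_3 ≅ Z.

H_0 ≅ Z,  H_1 = 0,  H_2 = 0,  H_3 ≅ Z.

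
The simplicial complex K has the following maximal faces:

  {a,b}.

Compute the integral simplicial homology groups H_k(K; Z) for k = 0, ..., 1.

H_0 = Z,  H_1 = 0.

K has 2 vertices, 1 edge.
rank ∂_0 = 0, rank ∂_1 = 1 ⇒ b_0 = 2 − 0 − 1 = 1; all invariant factors of ∂_1 are 1 so no torsion. So H_0 ≅ Z.
rank ∂_1 = 1, rank ∂_2 = 0 ⇒ b_1 = 1 − 1 − 0 = 0. So H_1 ≅ 0.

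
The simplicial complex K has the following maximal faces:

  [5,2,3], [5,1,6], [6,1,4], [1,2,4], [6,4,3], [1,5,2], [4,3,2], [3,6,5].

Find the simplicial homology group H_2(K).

H_2 ≅ Z.

Take the total order 1 < 2 < 3 < 4 < 5 < 6 on the vertex set. Then K (dimension 2) consists of the simplices:

  0-simplices (6): [1], [2], [3], [4], [5], [6]
  1-simplices (12): [1,2], [1,4], [1,5], [1,6], [2,3], [2,4], [2,5], [3,4], [3,5], [3,6], [4,6], [5,6]
  2-simplices (8): [1,2,4], [1,2,5], [1,4,6], [1,5,6], [2,3,4], [2,3,5], [3,4,6], [3,5,6]

giving chain groups C_0 ≅ Z^6, C_1 ≅ Z^12, C_2 ≅ Z^8.

Boundary ∂_1: C_1 → C_0 maps an edge to its endpoints' difference, ∂[p,q] = q − p.
The 6×12 boundary matrix has rank 5 and Smith normal form diag(1,1,1,1,1).

The boundary map ∂_2: C_2 → C_1 maps a triangle to the signed sum of its edges. For instance
  ∂[3,5,6] = [5,6] − [3,6] + [3,5],
  ∂[2,3,4] = [3,4] − [2,4] + [2,3].
The resulting 12×8 matrix has rank 7, and its Smith normal form has invariant factors (1,1,1,1,1,1,1).

Computing H_k = (kernel of ∂_k) / (image of ∂_{k+1}):

  H_2: rank ker ∂_2 − rank ∂_3 = (8 − 7) − 0 = 1, and there is no ∂_3, so H_2 ≅ Z.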